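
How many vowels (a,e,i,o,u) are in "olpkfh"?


Input: olpkfh
Checking each character:
  'o' at position 0: vowel (running total: 1)
  'l' at position 1: consonant
  'p' at position 2: consonant
  'k' at position 3: consonant
  'f' at position 4: consonant
  'h' at position 5: consonant
Total vowels: 1

1


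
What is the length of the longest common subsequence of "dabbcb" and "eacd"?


LCS of "dabbcb" and "eacd"
DP table:
           e    a    c    d
      0    0    0    0    0
  d   0    0    0    0    1
  a   0    0    1    1    1
  b   0    0    1    1    1
  b   0    0    1    1    1
  c   0    0    1    2    2
  b   0    0    1    2    2
LCS length = dp[6][4] = 2

2


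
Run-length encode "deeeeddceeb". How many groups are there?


Input: deeeeddceeb
Scanning for consecutive runs:
  Group 1: 'd' x 1 (positions 0-0)
  Group 2: 'e' x 4 (positions 1-4)
  Group 3: 'd' x 2 (positions 5-6)
  Group 4: 'c' x 1 (positions 7-7)
  Group 5: 'e' x 2 (positions 8-9)
  Group 6: 'b' x 1 (positions 10-10)
Total groups: 6

6


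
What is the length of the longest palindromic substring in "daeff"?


Input: "daeff"
Checking substrings for palindromes:
  [3:5] "ff" (len 2) => palindrome
Longest palindromic substring: "ff" with length 2

2


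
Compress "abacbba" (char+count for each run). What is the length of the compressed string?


Input: abacbba
Runs:
  'a' x 1 => "a1"
  'b' x 1 => "b1"
  'a' x 1 => "a1"
  'c' x 1 => "c1"
  'b' x 2 => "b2"
  'a' x 1 => "a1"
Compressed: "a1b1a1c1b2a1"
Compressed length: 12

12


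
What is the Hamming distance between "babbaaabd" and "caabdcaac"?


Comparing "babbaaabd" and "caabdcaac" position by position:
  Position 0: 'b' vs 'c' => differ
  Position 1: 'a' vs 'a' => same
  Position 2: 'b' vs 'a' => differ
  Position 3: 'b' vs 'b' => same
  Position 4: 'a' vs 'd' => differ
  Position 5: 'a' vs 'c' => differ
  Position 6: 'a' vs 'a' => same
  Position 7: 'b' vs 'a' => differ
  Position 8: 'd' vs 'c' => differ
Total differences (Hamming distance): 6

6


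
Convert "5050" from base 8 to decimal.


Input: "5050" in base 8
Positional expansion:
  Digit '5' (value 5) x 8^3 = 2560
  Digit '0' (value 0) x 8^2 = 0
  Digit '5' (value 5) x 8^1 = 40
  Digit '0' (value 0) x 8^0 = 0
Sum = 2600

2600


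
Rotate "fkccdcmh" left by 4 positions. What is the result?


Input: "fkccdcmh", rotate left by 4
First 4 characters: "fkcc"
Remaining characters: "dcmh"
Concatenate remaining + first: "dcmh" + "fkcc" = "dcmhfkcc"

dcmhfkcc


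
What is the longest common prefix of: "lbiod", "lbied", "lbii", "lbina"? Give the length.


Words: lbiod, lbied, lbii, lbina
  Position 0: all 'l' => match
  Position 1: all 'b' => match
  Position 2: all 'i' => match
  Position 3: ('o', 'e', 'i', 'n') => mismatch, stop
LCP = "lbi" (length 3)

3


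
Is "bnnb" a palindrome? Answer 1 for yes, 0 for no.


Input: bnnb
Reversed: bnnb
  Compare pos 0 ('b') with pos 3 ('b'): match
  Compare pos 1 ('n') with pos 2 ('n'): match
Result: palindrome

1


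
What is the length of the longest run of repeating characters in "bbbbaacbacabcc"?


Input: "bbbbaacbacabcc"
Scanning for longest run:
  Position 1 ('b'): continues run of 'b', length=2
  Position 2 ('b'): continues run of 'b', length=3
  Position 3 ('b'): continues run of 'b', length=4
  Position 4 ('a'): new char, reset run to 1
  Position 5 ('a'): continues run of 'a', length=2
  Position 6 ('c'): new char, reset run to 1
  Position 7 ('b'): new char, reset run to 1
  Position 8 ('a'): new char, reset run to 1
  Position 9 ('c'): new char, reset run to 1
  Position 10 ('a'): new char, reset run to 1
  Position 11 ('b'): new char, reset run to 1
  Position 12 ('c'): new char, reset run to 1
  Position 13 ('c'): continues run of 'c', length=2
Longest run: 'b' with length 4

4


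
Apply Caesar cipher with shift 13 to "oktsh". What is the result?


Caesar cipher: shift "oktsh" by 13
  'o' (pos 14) + 13 = pos 1 = 'b'
  'k' (pos 10) + 13 = pos 23 = 'x'
  't' (pos 19) + 13 = pos 6 = 'g'
  's' (pos 18) + 13 = pos 5 = 'f'
  'h' (pos 7) + 13 = pos 20 = 'u'
Result: bxgfu

bxgfu


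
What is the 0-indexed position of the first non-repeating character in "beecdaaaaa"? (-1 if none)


Input: beecdaaaaa
Character frequencies:
  'a': 5
  'b': 1
  'c': 1
  'd': 1
  'e': 2
Scanning left to right for freq == 1:
  Position 0 ('b'): unique! => answer = 0

0


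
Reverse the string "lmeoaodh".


Input: lmeoaodh
Reading characters right to left:
  Position 7: 'h'
  Position 6: 'd'
  Position 5: 'o'
  Position 4: 'a'
  Position 3: 'o'
  Position 2: 'e'
  Position 1: 'm'
  Position 0: 'l'
Reversed: hdoaoeml

hdoaoeml


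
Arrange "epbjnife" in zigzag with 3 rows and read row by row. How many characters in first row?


Zigzag "epbjnife" into 3 rows:
Placing characters:
  'e' => row 0
  'p' => row 1
  'b' => row 2
  'j' => row 1
  'n' => row 0
  'i' => row 1
  'f' => row 2
  'e' => row 1
Rows:
  Row 0: "en"
  Row 1: "pjie"
  Row 2: "bf"
First row length: 2

2


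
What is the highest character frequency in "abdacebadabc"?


Input: abdacebadabc
Character counts:
  'a': 4
  'b': 3
  'c': 2
  'd': 2
  'e': 1
Maximum frequency: 4

4


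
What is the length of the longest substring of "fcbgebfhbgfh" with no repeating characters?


Input: "fcbgebfhbgfh"
Sliding window (track last position of each char):
  Position 0 ('f'): window [0,0] length 1 -- new best
  Position 1 ('c'): window [0,1] length 2 -- new best
  Position 2 ('b'): window [0,2] length 3 -- new best
  Position 3 ('g'): window [0,3] length 4 -- new best
  Position 4 ('e'): window [0,4] length 5 -- new best
  Position 5 ('b'): repeat (last at 2), move window start to 3
  Position 5 ('b'): window [3,5] length 3
  Position 6 ('f'): window [3,6] length 4
  Position 7 ('h'): window [3,7] length 5
  Position 8 ('b'): repeat (last at 5), move window start to 6
  Position 8 ('b'): window [6,8] length 3
  Position 9 ('g'): window [6,9] length 4
  Position 10 ('f'): repeat (last at 6), move window start to 7
  Position 10 ('f'): window [7,10] length 4
  Position 11 ('h'): repeat (last at 7), move window start to 8
  Position 11 ('h'): window [8,11] length 4
Longest substring with no repeats: "fcbge" with length 5

5


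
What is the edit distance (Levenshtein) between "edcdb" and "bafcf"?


Computing edit distance: "edcdb" -> "bafcf"
DP table:
           b    a    f    c    f
      0    1    2    3    4    5
  e   1    1    2    3    4    5
  d   2    2    2    3    4    5
  c   3    3    3    3    3    4
  d   4    4    4    4    4    4
  b   5    4    5    5    5    5
Edit distance = dp[5][5] = 5

5


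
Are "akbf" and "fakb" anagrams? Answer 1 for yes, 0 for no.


Strings: "akbf", "fakb"
Sorted first:  abfk
Sorted second: abfk
Sorted forms match => anagrams

1


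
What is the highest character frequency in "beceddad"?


Input: beceddad
Character counts:
  'a': 1
  'b': 1
  'c': 1
  'd': 3
  'e': 2
Maximum frequency: 3

3


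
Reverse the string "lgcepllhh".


Input: lgcepllhh
Reading characters right to left:
  Position 8: 'h'
  Position 7: 'h'
  Position 6: 'l'
  Position 5: 'l'
  Position 4: 'p'
  Position 3: 'e'
  Position 2: 'c'
  Position 1: 'g'
  Position 0: 'l'
Reversed: hhllpecgl

hhllpecgl


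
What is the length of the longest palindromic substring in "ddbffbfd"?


Input: "ddbffbfd"
Checking substrings for palindromes:
  [2:6] "bffb" (len 4) => palindrome
  [4:7] "fbf" (len 3) => palindrome
  [0:2] "dd" (len 2) => palindrome
  [3:5] "ff" (len 2) => palindrome
Longest palindromic substring: "bffb" with length 4

4


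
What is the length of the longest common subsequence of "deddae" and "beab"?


LCS of "deddae" and "beab"
DP table:
           b    e    a    b
      0    0    0    0    0
  d   0    0    0    0    0
  e   0    0    1    1    1
  d   0    0    1    1    1
  d   0    0    1    1    1
  a   0    0    1    2    2
  e   0    0    1    2    2
LCS length = dp[6][4] = 2

2


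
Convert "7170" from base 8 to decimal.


Input: "7170" in base 8
Positional expansion:
  Digit '7' (value 7) x 8^3 = 3584
  Digit '1' (value 1) x 8^2 = 64
  Digit '7' (value 7) x 8^1 = 56
  Digit '0' (value 0) x 8^0 = 0
Sum = 3704

3704


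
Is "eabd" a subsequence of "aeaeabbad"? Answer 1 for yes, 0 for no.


Check if "eabd" is a subsequence of "aeaeabbad"
Greedy scan:
  Position 0 ('a'): no match needed
  Position 1 ('e'): matches sub[0] = 'e'
  Position 2 ('a'): matches sub[1] = 'a'
  Position 3 ('e'): no match needed
  Position 4 ('a'): no match needed
  Position 5 ('b'): matches sub[2] = 'b'
  Position 6 ('b'): no match needed
  Position 7 ('a'): no match needed
  Position 8 ('d'): matches sub[3] = 'd'
All 4 characters matched => is a subsequence

1


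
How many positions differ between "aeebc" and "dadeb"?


Comparing "aeebc" and "dadeb" position by position:
  Position 0: 'a' vs 'd' => DIFFER
  Position 1: 'e' vs 'a' => DIFFER
  Position 2: 'e' vs 'd' => DIFFER
  Position 3: 'b' vs 'e' => DIFFER
  Position 4: 'c' vs 'b' => DIFFER
Positions that differ: 5

5


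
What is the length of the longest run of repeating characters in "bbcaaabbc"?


Input: "bbcaaabbc"
Scanning for longest run:
  Position 1 ('b'): continues run of 'b', length=2
  Position 2 ('c'): new char, reset run to 1
  Position 3 ('a'): new char, reset run to 1
  Position 4 ('a'): continues run of 'a', length=2
  Position 5 ('a'): continues run of 'a', length=3
  Position 6 ('b'): new char, reset run to 1
  Position 7 ('b'): continues run of 'b', length=2
  Position 8 ('c'): new char, reset run to 1
Longest run: 'a' with length 3

3


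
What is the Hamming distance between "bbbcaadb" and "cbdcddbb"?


Comparing "bbbcaadb" and "cbdcddbb" position by position:
  Position 0: 'b' vs 'c' => differ
  Position 1: 'b' vs 'b' => same
  Position 2: 'b' vs 'd' => differ
  Position 3: 'c' vs 'c' => same
  Position 4: 'a' vs 'd' => differ
  Position 5: 'a' vs 'd' => differ
  Position 6: 'd' vs 'b' => differ
  Position 7: 'b' vs 'b' => same
Total differences (Hamming distance): 5

5


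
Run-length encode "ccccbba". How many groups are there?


Input: ccccbba
Scanning for consecutive runs:
  Group 1: 'c' x 4 (positions 0-3)
  Group 2: 'b' x 2 (positions 4-5)
  Group 3: 'a' x 1 (positions 6-6)
Total groups: 3

3


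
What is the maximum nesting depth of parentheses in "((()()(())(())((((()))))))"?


Input: "((()()(())(())((((()))))))"
Tracking depth:
  Position 0 '(': depth becomes 1
  Position 1 '(': depth becomes 2
  Position 2 '(': depth becomes 3
  Position 3 ')': depth becomes 2
  Position 4 '(': depth becomes 3
  Position 5 ')': depth becomes 2
  Position 6 '(': depth becomes 3
  Position 7 '(': depth becomes 4
  Position 8 ')': depth becomes 3
  Position 9 ')': depth becomes 2
  Position 10 '(': depth becomes 3
  Position 11 '(': depth becomes 4
  Position 12 ')': depth becomes 3
  Position 13 ')': depth becomes 2
  Position 14 '(': depth becomes 3
  Position 15 '(': depth becomes 4
  Position 16 '(': depth becomes 5
  Position 17 '(': depth becomes 6
  Position 18 '(': depth becomes 7
  Position 19 ')': depth becomes 6
  Position 20 ')': depth becomes 5
  Position 21 ')': depth becomes 4
  Position 22 ')': depth becomes 3
  Position 23 ')': depth becomes 2
  Position 24 ')': depth becomes 1
  Position 25 ')': depth becomes 0
Maximum depth reached: 7

7


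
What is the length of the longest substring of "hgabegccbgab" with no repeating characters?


Input: "hgabegccbgab"
Sliding window (track last position of each char):
  Position 0 ('h'): window [0,0] length 1 -- new best
  Position 1 ('g'): window [0,1] length 2 -- new best
  Position 2 ('a'): window [0,2] length 3 -- new best
  Position 3 ('b'): window [0,3] length 4 -- new best
  Position 4 ('e'): window [0,4] length 5 -- new best
  Position 5 ('g'): repeat (last at 1), move window start to 2
  Position 5 ('g'): window [2,5] length 4
  Position 6 ('c'): window [2,6] length 5
  Position 7 ('c'): repeat (last at 6), move window start to 7
  Position 7 ('c'): window [7,7] length 1
  Position 8 ('b'): window [7,8] length 2
  Position 9 ('g'): window [7,9] length 3
  Position 10 ('a'): window [7,10] length 4
  Position 11 ('b'): repeat (last at 8), move window start to 9
  Position 11 ('b'): window [9,11] length 3
Longest substring with no repeats: "hgabe" with length 5

5


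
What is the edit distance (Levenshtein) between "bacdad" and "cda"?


Computing edit distance: "bacdad" -> "cda"
DP table:
           c    d    a
      0    1    2    3
  b   1    1    2    3
  a   2    2    2    2
  c   3    2    3    3
  d   4    3    2    3
  a   5    4    3    2
  d   6    5    4    3
Edit distance = dp[6][3] = 3

3


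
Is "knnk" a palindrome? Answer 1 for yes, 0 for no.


Input: knnk
Reversed: knnk
  Compare pos 0 ('k') with pos 3 ('k'): match
  Compare pos 1 ('n') with pos 2 ('n'): match
Result: palindrome

1


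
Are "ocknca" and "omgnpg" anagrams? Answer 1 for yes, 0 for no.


Strings: "ocknca", "omgnpg"
Sorted first:  acckno
Sorted second: ggmnop
Differ at position 0: 'a' vs 'g' => not anagrams

0


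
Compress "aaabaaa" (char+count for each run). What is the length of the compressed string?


Input: aaabaaa
Runs:
  'a' x 3 => "a3"
  'b' x 1 => "b1"
  'a' x 3 => "a3"
Compressed: "a3b1a3"
Compressed length: 6

6


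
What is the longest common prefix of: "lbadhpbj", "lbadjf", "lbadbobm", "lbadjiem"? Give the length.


Words: lbadhpbj, lbadjf, lbadbobm, lbadjiem
  Position 0: all 'l' => match
  Position 1: all 'b' => match
  Position 2: all 'a' => match
  Position 3: all 'd' => match
  Position 4: ('h', 'j', 'b', 'j') => mismatch, stop
LCP = "lbad" (length 4)

4


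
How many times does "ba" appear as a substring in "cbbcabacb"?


Searching for "ba" in "cbbcabacb"
Scanning each position:
  Position 0: "cb" => no
  Position 1: "bb" => no
  Position 2: "bc" => no
  Position 3: "ca" => no
  Position 4: "ab" => no
  Position 5: "ba" => MATCH
  Position 6: "ac" => no
  Position 7: "cb" => no
Total occurrences: 1

1


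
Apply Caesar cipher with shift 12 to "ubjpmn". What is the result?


Caesar cipher: shift "ubjpmn" by 12
  'u' (pos 20) + 12 = pos 6 = 'g'
  'b' (pos 1) + 12 = pos 13 = 'n'
  'j' (pos 9) + 12 = pos 21 = 'v'
  'p' (pos 15) + 12 = pos 1 = 'b'
  'm' (pos 12) + 12 = pos 24 = 'y'
  'n' (pos 13) + 12 = pos 25 = 'z'
Result: gnvbyz

gnvbyz


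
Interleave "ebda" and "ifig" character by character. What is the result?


Interleaving "ebda" and "ifig":
  Position 0: 'e' from first, 'i' from second => "ei"
  Position 1: 'b' from first, 'f' from second => "bf"
  Position 2: 'd' from first, 'i' from second => "di"
  Position 3: 'a' from first, 'g' from second => "ag"
Result: eibfdiag

eibfdiag


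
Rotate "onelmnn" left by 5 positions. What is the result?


Input: "onelmnn", rotate left by 5
First 5 characters: "onelm"
Remaining characters: "nn"
Concatenate remaining + first: "nn" + "onelm" = "nnonelm"

nnonelm


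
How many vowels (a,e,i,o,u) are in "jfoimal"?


Input: jfoimal
Checking each character:
  'j' at position 0: consonant
  'f' at position 1: consonant
  'o' at position 2: vowel (running total: 1)
  'i' at position 3: vowel (running total: 2)
  'm' at position 4: consonant
  'a' at position 5: vowel (running total: 3)
  'l' at position 6: consonant
Total vowels: 3

3


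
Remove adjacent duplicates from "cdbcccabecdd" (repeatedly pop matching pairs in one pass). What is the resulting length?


Input: cdbcccabecdd
Stack-based adjacent duplicate removal:
  Read 'c': push. Stack: c
  Read 'd': push. Stack: cd
  Read 'b': push. Stack: cdb
  Read 'c': push. Stack: cdbc
  Read 'c': matches stack top 'c' => pop. Stack: cdb
  Read 'c': push. Stack: cdbc
  Read 'a': push. Stack: cdbca
  Read 'b': push. Stack: cdbcab
  Read 'e': push. Stack: cdbcabe
  Read 'c': push. Stack: cdbcabec
  Read 'd': push. Stack: cdbcabecd
  Read 'd': matches stack top 'd' => pop. Stack: cdbcabec
Final stack: "cdbcabec" (length 8)

8


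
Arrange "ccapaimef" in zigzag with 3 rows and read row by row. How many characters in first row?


Zigzag "ccapaimef" into 3 rows:
Placing characters:
  'c' => row 0
  'c' => row 1
  'a' => row 2
  'p' => row 1
  'a' => row 0
  'i' => row 1
  'm' => row 2
  'e' => row 1
  'f' => row 0
Rows:
  Row 0: "caf"
  Row 1: "cpie"
  Row 2: "am"
First row length: 3

3


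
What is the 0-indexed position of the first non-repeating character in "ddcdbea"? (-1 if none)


Input: ddcdbea
Character frequencies:
  'a': 1
  'b': 1
  'c': 1
  'd': 3
  'e': 1
Scanning left to right for freq == 1:
  Position 0 ('d'): freq=3, skip
  Position 1 ('d'): freq=3, skip
  Position 2 ('c'): unique! => answer = 2

2


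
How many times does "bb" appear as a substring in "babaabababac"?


Searching for "bb" in "babaabababac"
Scanning each position:
  Position 0: "ba" => no
  Position 1: "ab" => no
  Position 2: "ba" => no
  Position 3: "aa" => no
  Position 4: "ab" => no
  Position 5: "ba" => no
  Position 6: "ab" => no
  Position 7: "ba" => no
  Position 8: "ab" => no
  Position 9: "ba" => no
  Position 10: "ac" => no
Total occurrences: 0

0


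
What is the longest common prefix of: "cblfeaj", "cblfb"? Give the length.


Words: cblfeaj, cblfb
  Position 0: all 'c' => match
  Position 1: all 'b' => match
  Position 2: all 'l' => match
  Position 3: all 'f' => match
  Position 4: ('e', 'b') => mismatch, stop
LCP = "cblf" (length 4)

4


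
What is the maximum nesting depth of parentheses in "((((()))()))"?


Input: "((((()))()))"
Tracking depth:
  Position 0 '(': depth becomes 1
  Position 1 '(': depth becomes 2
  Position 2 '(': depth becomes 3
  Position 3 '(': depth becomes 4
  Position 4 '(': depth becomes 5
  Position 5 ')': depth becomes 4
  Position 6 ')': depth becomes 3
  Position 7 ')': depth becomes 2
  Position 8 '(': depth becomes 3
  Position 9 ')': depth becomes 2
  Position 10 ')': depth becomes 1
  Position 11 ')': depth becomes 0
Maximum depth reached: 5

5


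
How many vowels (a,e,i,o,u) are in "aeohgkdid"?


Input: aeohgkdid
Checking each character:
  'a' at position 0: vowel (running total: 1)
  'e' at position 1: vowel (running total: 2)
  'o' at position 2: vowel (running total: 3)
  'h' at position 3: consonant
  'g' at position 4: consonant
  'k' at position 5: consonant
  'd' at position 6: consonant
  'i' at position 7: vowel (running total: 4)
  'd' at position 8: consonant
Total vowels: 4

4


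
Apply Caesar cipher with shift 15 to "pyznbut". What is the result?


Caesar cipher: shift "pyznbut" by 15
  'p' (pos 15) + 15 = pos 4 = 'e'
  'y' (pos 24) + 15 = pos 13 = 'n'
  'z' (pos 25) + 15 = pos 14 = 'o'
  'n' (pos 13) + 15 = pos 2 = 'c'
  'b' (pos 1) + 15 = pos 16 = 'q'
  'u' (pos 20) + 15 = pos 9 = 'j'
  't' (pos 19) + 15 = pos 8 = 'i'
Result: enocqji

enocqji


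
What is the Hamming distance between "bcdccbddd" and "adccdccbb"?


Comparing "bcdccbddd" and "adccdccbb" position by position:
  Position 0: 'b' vs 'a' => differ
  Position 1: 'c' vs 'd' => differ
  Position 2: 'd' vs 'c' => differ
  Position 3: 'c' vs 'c' => same
  Position 4: 'c' vs 'd' => differ
  Position 5: 'b' vs 'c' => differ
  Position 6: 'd' vs 'c' => differ
  Position 7: 'd' vs 'b' => differ
  Position 8: 'd' vs 'b' => differ
Total differences (Hamming distance): 8

8


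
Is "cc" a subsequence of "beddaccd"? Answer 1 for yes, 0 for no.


Check if "cc" is a subsequence of "beddaccd"
Greedy scan:
  Position 0 ('b'): no match needed
  Position 1 ('e'): no match needed
  Position 2 ('d'): no match needed
  Position 3 ('d'): no match needed
  Position 4 ('a'): no match needed
  Position 5 ('c'): matches sub[0] = 'c'
  Position 6 ('c'): matches sub[1] = 'c'
  Position 7 ('d'): no match needed
All 2 characters matched => is a subsequence

1


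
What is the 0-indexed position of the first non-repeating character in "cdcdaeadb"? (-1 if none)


Input: cdcdaeadb
Character frequencies:
  'a': 2
  'b': 1
  'c': 2
  'd': 3
  'e': 1
Scanning left to right for freq == 1:
  Position 0 ('c'): freq=2, skip
  Position 1 ('d'): freq=3, skip
  Position 2 ('c'): freq=2, skip
  Position 3 ('d'): freq=3, skip
  Position 4 ('a'): freq=2, skip
  Position 5 ('e'): unique! => answer = 5

5


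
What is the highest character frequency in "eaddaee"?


Input: eaddaee
Character counts:
  'a': 2
  'd': 2
  'e': 3
Maximum frequency: 3

3


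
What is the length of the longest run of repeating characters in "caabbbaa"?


Input: "caabbbaa"
Scanning for longest run:
  Position 1 ('a'): new char, reset run to 1
  Position 2 ('a'): continues run of 'a', length=2
  Position 3 ('b'): new char, reset run to 1
  Position 4 ('b'): continues run of 'b', length=2
  Position 5 ('b'): continues run of 'b', length=3
  Position 6 ('a'): new char, reset run to 1
  Position 7 ('a'): continues run of 'a', length=2
Longest run: 'b' with length 3

3


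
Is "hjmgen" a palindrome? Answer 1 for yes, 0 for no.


Input: hjmgen
Reversed: negmjh
  Compare pos 0 ('h') with pos 5 ('n'): MISMATCH
  Compare pos 1 ('j') with pos 4 ('e'): MISMATCH
  Compare pos 2 ('m') with pos 3 ('g'): MISMATCH
Result: not a palindrome

0


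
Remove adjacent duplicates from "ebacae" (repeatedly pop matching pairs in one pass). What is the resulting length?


Input: ebacae
Stack-based adjacent duplicate removal:
  Read 'e': push. Stack: e
  Read 'b': push. Stack: eb
  Read 'a': push. Stack: eba
  Read 'c': push. Stack: ebac
  Read 'a': push. Stack: ebaca
  Read 'e': push. Stack: ebacae
Final stack: "ebacae" (length 6)

6


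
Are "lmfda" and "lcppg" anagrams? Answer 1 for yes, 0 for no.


Strings: "lmfda", "lcppg"
Sorted first:  adflm
Sorted second: cglpp
Differ at position 0: 'a' vs 'c' => not anagrams

0


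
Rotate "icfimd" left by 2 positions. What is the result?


Input: "icfimd", rotate left by 2
First 2 characters: "ic"
Remaining characters: "fimd"
Concatenate remaining + first: "fimd" + "ic" = "fimdic"

fimdic


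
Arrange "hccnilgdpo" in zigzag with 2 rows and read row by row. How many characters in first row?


Zigzag "hccnilgdpo" into 2 rows:
Placing characters:
  'h' => row 0
  'c' => row 1
  'c' => row 0
  'n' => row 1
  'i' => row 0
  'l' => row 1
  'g' => row 0
  'd' => row 1
  'p' => row 0
  'o' => row 1
Rows:
  Row 0: "hcigp"
  Row 1: "cnldo"
First row length: 5

5


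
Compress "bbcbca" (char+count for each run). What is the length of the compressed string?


Input: bbcbca
Runs:
  'b' x 2 => "b2"
  'c' x 1 => "c1"
  'b' x 1 => "b1"
  'c' x 1 => "c1"
  'a' x 1 => "a1"
Compressed: "b2c1b1c1a1"
Compressed length: 10

10


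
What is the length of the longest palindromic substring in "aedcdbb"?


Input: "aedcdbb"
Checking substrings for palindromes:
  [2:5] "dcd" (len 3) => palindrome
  [5:7] "bb" (len 2) => palindrome
Longest palindromic substring: "dcd" with length 3

3


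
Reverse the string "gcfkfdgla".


Input: gcfkfdgla
Reading characters right to left:
  Position 8: 'a'
  Position 7: 'l'
  Position 6: 'g'
  Position 5: 'd'
  Position 4: 'f'
  Position 3: 'k'
  Position 2: 'f'
  Position 1: 'c'
  Position 0: 'g'
Reversed: algdfkfcg

algdfkfcg


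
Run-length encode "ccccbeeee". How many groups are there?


Input: ccccbeeee
Scanning for consecutive runs:
  Group 1: 'c' x 4 (positions 0-3)
  Group 2: 'b' x 1 (positions 4-4)
  Group 3: 'e' x 4 (positions 5-8)
Total groups: 3

3


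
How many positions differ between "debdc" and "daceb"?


Comparing "debdc" and "daceb" position by position:
  Position 0: 'd' vs 'd' => same
  Position 1: 'e' vs 'a' => DIFFER
  Position 2: 'b' vs 'c' => DIFFER
  Position 3: 'd' vs 'e' => DIFFER
  Position 4: 'c' vs 'b' => DIFFER
Positions that differ: 4

4


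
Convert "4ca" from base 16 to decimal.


Input: "4ca" in base 16
Positional expansion:
  Digit '4' (value 4) x 16^2 = 1024
  Digit 'c' (value 12) x 16^1 = 192
  Digit 'a' (value 10) x 16^0 = 10
Sum = 1226

1226


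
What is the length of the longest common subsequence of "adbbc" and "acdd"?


LCS of "adbbc" and "acdd"
DP table:
           a    c    d    d
      0    0    0    0    0
  a   0    1    1    1    1
  d   0    1    1    2    2
  b   0    1    1    2    2
  b   0    1    1    2    2
  c   0    1    2    2    2
LCS length = dp[5][4] = 2

2


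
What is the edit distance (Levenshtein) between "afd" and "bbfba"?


Computing edit distance: "afd" -> "bbfba"
DP table:
           b    b    f    b    a
      0    1    2    3    4    5
  a   1    1    2    3    4    4
  f   2    2    2    2    3    4
  d   3    3    3    3    3    4
Edit distance = dp[3][5] = 4

4


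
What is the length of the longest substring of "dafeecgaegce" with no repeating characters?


Input: "dafeecgaegce"
Sliding window (track last position of each char):
  Position 0 ('d'): window [0,0] length 1 -- new best
  Position 1 ('a'): window [0,1] length 2 -- new best
  Position 2 ('f'): window [0,2] length 3 -- new best
  Position 3 ('e'): window [0,3] length 4 -- new best
  Position 4 ('e'): repeat (last at 3), move window start to 4
  Position 4 ('e'): window [4,4] length 1
  Position 5 ('c'): window [4,5] length 2
  Position 6 ('g'): window [4,6] length 3
  Position 7 ('a'): window [4,7] length 4
  Position 8 ('e'): repeat (last at 4), move window start to 5
  Position 8 ('e'): window [5,8] length 4
  Position 9 ('g'): repeat (last at 6), move window start to 7
  Position 9 ('g'): window [7,9] length 3
  Position 10 ('c'): window [7,10] length 4
  Position 11 ('e'): repeat (last at 8), move window start to 9
  Position 11 ('e'): window [9,11] length 3
Longest substring with no repeats: "dafe" with length 4

4


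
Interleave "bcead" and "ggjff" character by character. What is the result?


Interleaving "bcead" and "ggjff":
  Position 0: 'b' from first, 'g' from second => "bg"
  Position 1: 'c' from first, 'g' from second => "cg"
  Position 2: 'e' from first, 'j' from second => "ej"
  Position 3: 'a' from first, 'f' from second => "af"
  Position 4: 'd' from first, 'f' from second => "df"
Result: bgcgejafdf

bgcgejafdf


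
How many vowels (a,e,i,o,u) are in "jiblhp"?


Input: jiblhp
Checking each character:
  'j' at position 0: consonant
  'i' at position 1: vowel (running total: 1)
  'b' at position 2: consonant
  'l' at position 3: consonant
  'h' at position 4: consonant
  'p' at position 5: consonant
Total vowels: 1

1


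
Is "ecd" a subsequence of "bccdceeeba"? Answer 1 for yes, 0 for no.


Check if "ecd" is a subsequence of "bccdceeeba"
Greedy scan:
  Position 0 ('b'): no match needed
  Position 1 ('c'): no match needed
  Position 2 ('c'): no match needed
  Position 3 ('d'): no match needed
  Position 4 ('c'): no match needed
  Position 5 ('e'): matches sub[0] = 'e'
  Position 6 ('e'): no match needed
  Position 7 ('e'): no match needed
  Position 8 ('b'): no match needed
  Position 9 ('a'): no match needed
Only matched 1/3 characters => not a subsequence

0


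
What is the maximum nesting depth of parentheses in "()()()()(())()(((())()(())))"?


Input: "()()()()(())()(((())()(())))"
Tracking depth:
  Position 0 '(': depth becomes 1
  Position 1 ')': depth becomes 0
  Position 2 '(': depth becomes 1
  Position 3 ')': depth becomes 0
  Position 4 '(': depth becomes 1
  Position 5 ')': depth becomes 0
  Position 6 '(': depth becomes 1
  Position 7 ')': depth becomes 0
  Position 8 '(': depth becomes 1
  Position 9 '(': depth becomes 2
  Position 10 ')': depth becomes 1
  Position 11 ')': depth becomes 0
  Position 12 '(': depth becomes 1
  Position 13 ')': depth becomes 0
  Position 14 '(': depth becomes 1
  Position 15 '(': depth becomes 2
  Position 16 '(': depth becomes 3
  Position 17 '(': depth becomes 4
  Position 18 ')': depth becomes 3
  Position 19 ')': depth becomes 2
  Position 20 '(': depth becomes 3
  Position 21 ')': depth becomes 2
  Position 22 '(': depth becomes 3
  Position 23 '(': depth becomes 4
  Position 24 ')': depth becomes 3
  Position 25 ')': depth becomes 2
  Position 26 ')': depth becomes 1
  Position 27 ')': depth becomes 0
Maximum depth reached: 4

4


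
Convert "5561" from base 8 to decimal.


Input: "5561" in base 8
Positional expansion:
  Digit '5' (value 5) x 8^3 = 2560
  Digit '5' (value 5) x 8^2 = 320
  Digit '6' (value 6) x 8^1 = 48
  Digit '1' (value 1) x 8^0 = 1
Sum = 2929

2929


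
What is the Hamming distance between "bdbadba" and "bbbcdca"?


Comparing "bdbadba" and "bbbcdca" position by position:
  Position 0: 'b' vs 'b' => same
  Position 1: 'd' vs 'b' => differ
  Position 2: 'b' vs 'b' => same
  Position 3: 'a' vs 'c' => differ
  Position 4: 'd' vs 'd' => same
  Position 5: 'b' vs 'c' => differ
  Position 6: 'a' vs 'a' => same
Total differences (Hamming distance): 3

3


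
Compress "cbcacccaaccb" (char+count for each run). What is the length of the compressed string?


Input: cbcacccaaccb
Runs:
  'c' x 1 => "c1"
  'b' x 1 => "b1"
  'c' x 1 => "c1"
  'a' x 1 => "a1"
  'c' x 3 => "c3"
  'a' x 2 => "a2"
  'c' x 2 => "c2"
  'b' x 1 => "b1"
Compressed: "c1b1c1a1c3a2c2b1"
Compressed length: 16

16


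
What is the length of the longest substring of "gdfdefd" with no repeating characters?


Input: "gdfdefd"
Sliding window (track last position of each char):
  Position 0 ('g'): window [0,0] length 1 -- new best
  Position 1 ('d'): window [0,1] length 2 -- new best
  Position 2 ('f'): window [0,2] length 3 -- new best
  Position 3 ('d'): repeat (last at 1), move window start to 2
  Position 3 ('d'): window [2,3] length 2
  Position 4 ('e'): window [2,4] length 3
  Position 5 ('f'): repeat (last at 2), move window start to 3
  Position 5 ('f'): window [3,5] length 3
  Position 6 ('d'): repeat (last at 3), move window start to 4
  Position 6 ('d'): window [4,6] length 3
Longest substring with no repeats: "gdf" with length 3

3


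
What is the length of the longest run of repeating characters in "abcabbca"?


Input: "abcabbca"
Scanning for longest run:
  Position 1 ('b'): new char, reset run to 1
  Position 2 ('c'): new char, reset run to 1
  Position 3 ('a'): new char, reset run to 1
  Position 4 ('b'): new char, reset run to 1
  Position 5 ('b'): continues run of 'b', length=2
  Position 6 ('c'): new char, reset run to 1
  Position 7 ('a'): new char, reset run to 1
Longest run: 'b' with length 2

2


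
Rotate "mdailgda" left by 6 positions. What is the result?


Input: "mdailgda", rotate left by 6
First 6 characters: "mdailg"
Remaining characters: "da"
Concatenate remaining + first: "da" + "mdailg" = "damdailg"

damdailg


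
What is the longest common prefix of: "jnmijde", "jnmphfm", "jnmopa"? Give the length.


Words: jnmijde, jnmphfm, jnmopa
  Position 0: all 'j' => match
  Position 1: all 'n' => match
  Position 2: all 'm' => match
  Position 3: ('i', 'p', 'o') => mismatch, stop
LCP = "jnm" (length 3)

3


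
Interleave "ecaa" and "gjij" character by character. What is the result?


Interleaving "ecaa" and "gjij":
  Position 0: 'e' from first, 'g' from second => "eg"
  Position 1: 'c' from first, 'j' from second => "cj"
  Position 2: 'a' from first, 'i' from second => "ai"
  Position 3: 'a' from first, 'j' from second => "aj"
Result: egcjaiaj

egcjaiaj


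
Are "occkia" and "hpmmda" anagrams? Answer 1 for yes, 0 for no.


Strings: "occkia", "hpmmda"
Sorted first:  acciko
Sorted second: adhmmp
Differ at position 1: 'c' vs 'd' => not anagrams

0


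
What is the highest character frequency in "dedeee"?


Input: dedeee
Character counts:
  'd': 2
  'e': 4
Maximum frequency: 4

4


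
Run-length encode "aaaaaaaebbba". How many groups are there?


Input: aaaaaaaebbba
Scanning for consecutive runs:
  Group 1: 'a' x 7 (positions 0-6)
  Group 2: 'e' x 1 (positions 7-7)
  Group 3: 'b' x 3 (positions 8-10)
  Group 4: 'a' x 1 (positions 11-11)
Total groups: 4

4


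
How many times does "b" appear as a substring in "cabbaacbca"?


Searching for "b" in "cabbaacbca"
Scanning each position:
  Position 0: "c" => no
  Position 1: "a" => no
  Position 2: "b" => MATCH
  Position 3: "b" => MATCH
  Position 4: "a" => no
  Position 5: "a" => no
  Position 6: "c" => no
  Position 7: "b" => MATCH
  Position 8: "c" => no
  Position 9: "a" => no
Total occurrences: 3

3


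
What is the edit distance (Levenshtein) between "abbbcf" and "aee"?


Computing edit distance: "abbbcf" -> "aee"
DP table:
           a    e    e
      0    1    2    3
  a   1    0    1    2
  b   2    1    1    2
  b   3    2    2    2
  b   4    3    3    3
  c   5    4    4    4
  f   6    5    5    5
Edit distance = dp[6][3] = 5

5


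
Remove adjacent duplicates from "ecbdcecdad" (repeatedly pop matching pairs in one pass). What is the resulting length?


Input: ecbdcecdad
Stack-based adjacent duplicate removal:
  Read 'e': push. Stack: e
  Read 'c': push. Stack: ec
  Read 'b': push. Stack: ecb
  Read 'd': push. Stack: ecbd
  Read 'c': push. Stack: ecbdc
  Read 'e': push. Stack: ecbdce
  Read 'c': push. Stack: ecbdcec
  Read 'd': push. Stack: ecbdcecd
  Read 'a': push. Stack: ecbdcecda
  Read 'd': push. Stack: ecbdcecdad
Final stack: "ecbdcecdad" (length 10)

10


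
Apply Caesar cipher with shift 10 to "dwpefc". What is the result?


Caesar cipher: shift "dwpefc" by 10
  'd' (pos 3) + 10 = pos 13 = 'n'
  'w' (pos 22) + 10 = pos 6 = 'g'
  'p' (pos 15) + 10 = pos 25 = 'z'
  'e' (pos 4) + 10 = pos 14 = 'o'
  'f' (pos 5) + 10 = pos 15 = 'p'
  'c' (pos 2) + 10 = pos 12 = 'm'
Result: ngzopm

ngzopm


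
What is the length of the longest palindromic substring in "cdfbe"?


Input: "cdfbe"
Checking substrings for palindromes:
  No multi-char palindromic substrings found
Longest palindromic substring: "c" with length 1

1


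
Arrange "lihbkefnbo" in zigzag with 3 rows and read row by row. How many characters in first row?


Zigzag "lihbkefnbo" into 3 rows:
Placing characters:
  'l' => row 0
  'i' => row 1
  'h' => row 2
  'b' => row 1
  'k' => row 0
  'e' => row 1
  'f' => row 2
  'n' => row 1
  'b' => row 0
  'o' => row 1
Rows:
  Row 0: "lkb"
  Row 1: "ibeno"
  Row 2: "hf"
First row length: 3

3


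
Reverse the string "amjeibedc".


Input: amjeibedc
Reading characters right to left:
  Position 8: 'c'
  Position 7: 'd'
  Position 6: 'e'
  Position 5: 'b'
  Position 4: 'i'
  Position 3: 'e'
  Position 2: 'j'
  Position 1: 'm'
  Position 0: 'a'
Reversed: cdebiejma

cdebiejma


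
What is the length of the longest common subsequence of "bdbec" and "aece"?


LCS of "bdbec" and "aece"
DP table:
           a    e    c    e
      0    0    0    0    0
  b   0    0    0    0    0
  d   0    0    0    0    0
  b   0    0    0    0    0
  e   0    0    1    1    1
  c   0    0    1    2    2
LCS length = dp[5][4] = 2

2


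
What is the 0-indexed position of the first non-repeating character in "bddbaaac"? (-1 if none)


Input: bddbaaac
Character frequencies:
  'a': 3
  'b': 2
  'c': 1
  'd': 2
Scanning left to right for freq == 1:
  Position 0 ('b'): freq=2, skip
  Position 1 ('d'): freq=2, skip
  Position 2 ('d'): freq=2, skip
  Position 3 ('b'): freq=2, skip
  Position 4 ('a'): freq=3, skip
  Position 5 ('a'): freq=3, skip
  Position 6 ('a'): freq=3, skip
  Position 7 ('c'): unique! => answer = 7

7


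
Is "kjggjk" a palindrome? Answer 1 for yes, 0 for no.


Input: kjggjk
Reversed: kjggjk
  Compare pos 0 ('k') with pos 5 ('k'): match
  Compare pos 1 ('j') with pos 4 ('j'): match
  Compare pos 2 ('g') with pos 3 ('g'): match
Result: palindrome

1


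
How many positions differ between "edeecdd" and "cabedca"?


Comparing "edeecdd" and "cabedca" position by position:
  Position 0: 'e' vs 'c' => DIFFER
  Position 1: 'd' vs 'a' => DIFFER
  Position 2: 'e' vs 'b' => DIFFER
  Position 3: 'e' vs 'e' => same
  Position 4: 'c' vs 'd' => DIFFER
  Position 5: 'd' vs 'c' => DIFFER
  Position 6: 'd' vs 'a' => DIFFER
Positions that differ: 6

6


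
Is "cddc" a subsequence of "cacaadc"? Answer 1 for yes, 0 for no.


Check if "cddc" is a subsequence of "cacaadc"
Greedy scan:
  Position 0 ('c'): matches sub[0] = 'c'
  Position 1 ('a'): no match needed
  Position 2 ('c'): no match needed
  Position 3 ('a'): no match needed
  Position 4 ('a'): no match needed
  Position 5 ('d'): matches sub[1] = 'd'
  Position 6 ('c'): no match needed
Only matched 2/4 characters => not a subsequence

0


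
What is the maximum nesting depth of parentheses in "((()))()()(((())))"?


Input: "((()))()()(((())))"
Tracking depth:
  Position 0 '(': depth becomes 1
  Position 1 '(': depth becomes 2
  Position 2 '(': depth becomes 3
  Position 3 ')': depth becomes 2
  Position 4 ')': depth becomes 1
  Position 5 ')': depth becomes 0
  Position 6 '(': depth becomes 1
  Position 7 ')': depth becomes 0
  Position 8 '(': depth becomes 1
  Position 9 ')': depth becomes 0
  Position 10 '(': depth becomes 1
  Position 11 '(': depth becomes 2
  Position 12 '(': depth becomes 3
  Position 13 '(': depth becomes 4
  Position 14 ')': depth becomes 3
  Position 15 ')': depth becomes 2
  Position 16 ')': depth becomes 1
  Position 17 ')': depth becomes 0
Maximum depth reached: 4

4


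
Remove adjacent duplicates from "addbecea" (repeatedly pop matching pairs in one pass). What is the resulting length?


Input: addbecea
Stack-based adjacent duplicate removal:
  Read 'a': push. Stack: a
  Read 'd': push. Stack: ad
  Read 'd': matches stack top 'd' => pop. Stack: a
  Read 'b': push. Stack: ab
  Read 'e': push. Stack: abe
  Read 'c': push. Stack: abec
  Read 'e': push. Stack: abece
  Read 'a': push. Stack: abecea
Final stack: "abecea" (length 6)

6


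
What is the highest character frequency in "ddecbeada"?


Input: ddecbeada
Character counts:
  'a': 2
  'b': 1
  'c': 1
  'd': 3
  'e': 2
Maximum frequency: 3

3


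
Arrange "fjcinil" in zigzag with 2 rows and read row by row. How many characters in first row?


Zigzag "fjcinil" into 2 rows:
Placing characters:
  'f' => row 0
  'j' => row 1
  'c' => row 0
  'i' => row 1
  'n' => row 0
  'i' => row 1
  'l' => row 0
Rows:
  Row 0: "fcnl"
  Row 1: "jii"
First row length: 4

4


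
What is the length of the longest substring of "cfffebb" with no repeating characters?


Input: "cfffebb"
Sliding window (track last position of each char):
  Position 0 ('c'): window [0,0] length 1 -- new best
  Position 1 ('f'): window [0,1] length 2 -- new best
  Position 2 ('f'): repeat (last at 1), move window start to 2
  Position 2 ('f'): window [2,2] length 1
  Position 3 ('f'): repeat (last at 2), move window start to 3
  Position 3 ('f'): window [3,3] length 1
  Position 4 ('e'): window [3,4] length 2
  Position 5 ('b'): window [3,5] length 3 -- new best
  Position 6 ('b'): repeat (last at 5), move window start to 6
  Position 6 ('b'): window [6,6] length 1
Longest substring with no repeats: "feb" with length 3

3


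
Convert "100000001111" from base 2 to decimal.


Input: "100000001111" in base 2
Positional expansion:
  Digit '1' (value 1) x 2^11 = 2048
  Digit '0' (value 0) x 2^10 = 0
  Digit '0' (value 0) x 2^9 = 0
  Digit '0' (value 0) x 2^8 = 0
  Digit '0' (value 0) x 2^7 = 0
  Digit '0' (value 0) x 2^6 = 0
  Digit '0' (value 0) x 2^5 = 0
  Digit '0' (value 0) x 2^4 = 0
  Digit '1' (value 1) x 2^3 = 8
  Digit '1' (value 1) x 2^2 = 4
  Digit '1' (value 1) x 2^1 = 2
  Digit '1' (value 1) x 2^0 = 1
Sum = 2063

2063


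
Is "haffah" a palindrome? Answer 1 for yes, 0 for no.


Input: haffah
Reversed: haffah
  Compare pos 0 ('h') with pos 5 ('h'): match
  Compare pos 1 ('a') with pos 4 ('a'): match
  Compare pos 2 ('f') with pos 3 ('f'): match
Result: palindrome

1


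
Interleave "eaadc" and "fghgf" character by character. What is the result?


Interleaving "eaadc" and "fghgf":
  Position 0: 'e' from first, 'f' from second => "ef"
  Position 1: 'a' from first, 'g' from second => "ag"
  Position 2: 'a' from first, 'h' from second => "ah"
  Position 3: 'd' from first, 'g' from second => "dg"
  Position 4: 'c' from first, 'f' from second => "cf"
Result: efagahdgcf

efagahdgcf
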